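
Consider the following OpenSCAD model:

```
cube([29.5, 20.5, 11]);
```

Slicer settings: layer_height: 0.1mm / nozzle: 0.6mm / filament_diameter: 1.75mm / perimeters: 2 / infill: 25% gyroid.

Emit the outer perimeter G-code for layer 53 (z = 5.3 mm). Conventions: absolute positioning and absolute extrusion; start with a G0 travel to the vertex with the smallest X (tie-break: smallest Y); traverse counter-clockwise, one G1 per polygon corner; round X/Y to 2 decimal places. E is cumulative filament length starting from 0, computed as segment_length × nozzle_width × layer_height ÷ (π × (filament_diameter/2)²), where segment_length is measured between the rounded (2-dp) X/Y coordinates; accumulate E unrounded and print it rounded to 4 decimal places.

G0 X0.00 Y0.00 Z5.30
G1 X29.50 Y0.00 E0.7359
G1 X29.50 Y20.50 E1.2473
G1 X0.00 Y20.50 E1.9831
G1 X0.00 Y0.00 E2.4945

At z = 5.3 mm: the cube is present — its section is the full 29.5×20.5 rectangle. The outline is a single polygon with 4 vertices. Extrusion per mm of travel: 0.6 × 0.1 / (π × 0.875²) = 0.024945. Accumulating E over each segment gives final E = 2.4945.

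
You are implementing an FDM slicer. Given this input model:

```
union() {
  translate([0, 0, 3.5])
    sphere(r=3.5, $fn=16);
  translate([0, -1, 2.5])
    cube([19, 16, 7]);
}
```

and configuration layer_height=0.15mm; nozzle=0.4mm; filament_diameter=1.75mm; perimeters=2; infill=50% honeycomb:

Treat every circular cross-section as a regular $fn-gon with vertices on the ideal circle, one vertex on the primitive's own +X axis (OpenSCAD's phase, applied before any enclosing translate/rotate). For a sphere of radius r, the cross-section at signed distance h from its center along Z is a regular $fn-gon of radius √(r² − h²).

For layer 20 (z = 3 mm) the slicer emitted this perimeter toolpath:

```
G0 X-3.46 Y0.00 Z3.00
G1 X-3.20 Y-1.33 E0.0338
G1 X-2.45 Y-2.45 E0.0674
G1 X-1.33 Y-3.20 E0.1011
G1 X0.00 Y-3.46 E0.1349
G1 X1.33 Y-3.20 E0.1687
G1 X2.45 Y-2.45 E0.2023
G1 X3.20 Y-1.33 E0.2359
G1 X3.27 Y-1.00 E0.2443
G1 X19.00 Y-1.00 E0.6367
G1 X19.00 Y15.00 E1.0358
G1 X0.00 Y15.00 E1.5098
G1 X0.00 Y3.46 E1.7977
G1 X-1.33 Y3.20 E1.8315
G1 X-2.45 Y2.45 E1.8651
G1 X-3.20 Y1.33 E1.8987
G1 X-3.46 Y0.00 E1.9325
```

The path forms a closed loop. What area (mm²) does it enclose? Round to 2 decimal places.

Apply the shoelace formula to the sequence of (X, Y) vertices; enclosed area = 328.19 mm².

328.19 mm²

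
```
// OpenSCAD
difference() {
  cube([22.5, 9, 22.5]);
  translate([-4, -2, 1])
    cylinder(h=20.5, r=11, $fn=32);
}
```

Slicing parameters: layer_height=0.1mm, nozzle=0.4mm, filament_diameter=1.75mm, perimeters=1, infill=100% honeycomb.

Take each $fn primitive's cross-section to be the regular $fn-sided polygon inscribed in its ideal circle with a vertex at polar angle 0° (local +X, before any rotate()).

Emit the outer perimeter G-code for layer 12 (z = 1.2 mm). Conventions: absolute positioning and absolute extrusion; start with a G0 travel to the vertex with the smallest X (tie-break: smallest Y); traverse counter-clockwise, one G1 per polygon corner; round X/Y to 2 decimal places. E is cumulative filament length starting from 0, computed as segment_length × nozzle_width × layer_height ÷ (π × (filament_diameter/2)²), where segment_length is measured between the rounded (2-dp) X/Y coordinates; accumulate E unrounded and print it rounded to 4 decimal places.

G0 X0.00 Y8.23 Z1.20
G1 X0.21 Y8.16 E0.0037
G1 X2.11 Y7.15 E0.0395
G1 X3.78 Y5.78 E0.0754
G1 X5.15 Y4.11 E0.1113
G1 X6.16 Y2.21 E0.1471
G1 X6.79 Y0.15 E0.1829
G1 X6.80 Y0.00 E0.1854
G1 X22.50 Y0.00 E0.4465
G1 X22.50 Y9.00 E0.5962
G1 X0.00 Y9.00 E0.9704
G1 X0.00 Y8.23 E0.9832

At z = 1.2 mm: the cube is present — its section is the full 22.5×9 rectangle; the r=11 cylinder at (-4, -2) gives a regular 32-gon of circumradius 11 (constant along its height); Subtracting the remaining from the first: starting from the 22.5×9 cube, the r=11 cylinder at (-4, -2) partially overlaps it — only the 37.76 mm² overlap (of its 377.69 mm²) is removed, clipping the outline — 1 connected region. The outline is a single polygon with 11 vertices. Extrusion per mm of travel: 0.4 × 0.1 / (π × 0.875²) = 0.016630. Accumulating E over each segment gives final E = 0.9832.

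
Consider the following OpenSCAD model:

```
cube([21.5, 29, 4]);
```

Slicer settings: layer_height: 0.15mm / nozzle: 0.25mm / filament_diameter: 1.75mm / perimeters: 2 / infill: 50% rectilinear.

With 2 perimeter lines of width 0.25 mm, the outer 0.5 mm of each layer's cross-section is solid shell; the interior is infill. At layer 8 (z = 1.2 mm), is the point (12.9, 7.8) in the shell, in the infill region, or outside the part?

infill

At z = 1.2 mm: the 21.5×29 cube contributes its full rectangle. Overall, the cross-section is a single solid region. The nearest boundary edge runs (0.00, 0.00)→(21.50, 0.00); distance from the point to it = 7.80 mm. The point is inside the cross-section and 7.80 mm from the nearest boundary — more than the 0.5 mm shell width (2 × 0.25), so it's in the infill interior.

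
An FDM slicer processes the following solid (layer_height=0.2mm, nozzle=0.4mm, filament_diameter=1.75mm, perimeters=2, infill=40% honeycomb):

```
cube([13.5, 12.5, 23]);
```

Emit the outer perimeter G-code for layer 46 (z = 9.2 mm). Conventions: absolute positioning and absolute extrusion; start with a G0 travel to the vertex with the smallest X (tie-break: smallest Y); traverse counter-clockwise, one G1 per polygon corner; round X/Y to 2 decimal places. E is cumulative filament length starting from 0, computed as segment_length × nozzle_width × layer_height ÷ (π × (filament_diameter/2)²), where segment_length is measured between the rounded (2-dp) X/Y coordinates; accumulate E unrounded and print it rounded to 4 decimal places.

At z = 9.2 mm: the cube (footprint 13.5×12.5) is included at this height. The outline is a single polygon with 4 vertices. Extrusion per mm of travel: 0.4 × 0.2 / (π × 0.875²) = 0.033260. Accumulating E over each segment gives final E = 1.7295.

G0 X0.00 Y0.00 Z9.20
G1 X13.50 Y0.00 E0.4490
G1 X13.50 Y12.50 E0.8648
G1 X0.00 Y12.50 E1.3138
G1 X0.00 Y0.00 E1.7295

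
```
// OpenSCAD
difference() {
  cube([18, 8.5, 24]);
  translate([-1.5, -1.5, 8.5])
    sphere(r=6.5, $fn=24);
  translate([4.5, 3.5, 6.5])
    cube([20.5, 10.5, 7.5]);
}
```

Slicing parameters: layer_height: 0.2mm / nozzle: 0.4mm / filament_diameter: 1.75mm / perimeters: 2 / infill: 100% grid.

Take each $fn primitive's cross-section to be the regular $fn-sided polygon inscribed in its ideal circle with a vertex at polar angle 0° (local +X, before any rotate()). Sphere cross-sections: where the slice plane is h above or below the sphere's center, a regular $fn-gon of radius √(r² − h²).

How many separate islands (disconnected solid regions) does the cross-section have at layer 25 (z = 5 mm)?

At z = 5 mm: the 18×8.5 cube contributes its full rectangle; the sphere at (-1.5, -1.5): section is a regular 24-gon, circumradius = √(r²−h²) = √(6.5²−3.5²) = 5.477; the cube at (4.5, 3.5) is not intersected at this z (z outside [6.5, 14]); Taking the first minus the rest: starting from the 18×8.5 cube, the r=6.5 sphere at (-1.5, -1.5) partially overlaps it — only the 9.41 mm² overlap (of its 93.17 mm²) is removed, clipping the outline — 1 connected region. Overall, the cross-section is a single solid region. Island count = 1.

1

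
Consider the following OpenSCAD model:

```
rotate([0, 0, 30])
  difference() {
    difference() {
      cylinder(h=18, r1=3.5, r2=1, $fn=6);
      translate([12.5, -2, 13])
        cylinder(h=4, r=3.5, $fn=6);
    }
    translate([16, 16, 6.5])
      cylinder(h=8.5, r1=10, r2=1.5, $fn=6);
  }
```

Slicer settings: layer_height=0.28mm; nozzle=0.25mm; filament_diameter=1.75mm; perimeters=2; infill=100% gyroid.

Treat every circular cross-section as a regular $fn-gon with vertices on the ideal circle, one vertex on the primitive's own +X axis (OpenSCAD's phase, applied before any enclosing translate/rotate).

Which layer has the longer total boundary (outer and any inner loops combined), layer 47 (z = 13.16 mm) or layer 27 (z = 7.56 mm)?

layer 27 (z = 7.56 mm)

Layer 47 (z = 13.16): the cone: at t=0.731 of its height the radius interpolates to r₁+(r₂−r₁)t = 1.672, giving a regular 6-gon of that circumradius (perimeter = 2·6·1.672·sin(180°/6) = 10.03 mm); the r=3.5 cylinder at (12.5, -2) contributes a regular 6-gon of circumradius 3.5 (perimeter = 2·6·3.500·sin(180°/6) = 21.00 mm); After the difference (first − rest): starting from the cone, the r=3.5 cylinder at (12.5, -2) misses the remaining region (no effect) — boundary = 10.03 mm; the cone at (16, 16) (r1=10→r2=1.5) has section circumradius 3.340 here — a regular 6-gon (perimeter = 2·6·3.340·sin(180°/6) = 20.04 mm); Taking the first minus the rest: starting from that combined region, the cone at (16, 16) misses the remaining region (no effect) — boundary = 10.03 mm; (rotated 30° about Z; rotation is an isometry so areas/perimeters/island counts are preserved). So its perimeter = 10.03 mm. Layer 27 (z = 7.56): the cone (r1=3.5→r2=1) has section circumradius 2.450 here — a regular 6-gon (perimeter = 2·6·2.450·sin(180°/6) = 14.70 mm); the cylinder at (12.5, -2) is not intersected at this z (z outside [13, 17]); Taking the first minus the rest: none of the subtracted shapes is present at this height, so the cone is unchanged — boundary = 14.70 mm; the cone at (16, 16): at t=0.125 of its height the radius interpolates to r₁+(r₂−r₁)t = 8.940, giving a regular 6-gon of that circumradius (perimeter = 2·6·8.940·sin(180°/6) = 53.64 mm); Subtracting the remaining from the first: starting from that combined region, the cone at (16, 16) misses the remaining region (no effect) — boundary = 14.70 mm; (whole slice rotated 30° about Z — lengths, areas and connectivity unchanged). So its perimeter = 14.70 mm. Layer 27 is larger (14.70 vs 10.03 mm).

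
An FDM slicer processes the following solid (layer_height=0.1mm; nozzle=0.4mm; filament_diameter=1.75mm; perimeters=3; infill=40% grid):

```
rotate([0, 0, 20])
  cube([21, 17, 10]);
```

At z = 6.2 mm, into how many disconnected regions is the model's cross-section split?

1

At z = 6.2 mm: the 21×17 cube contributes its full rectangle; (whole slice rotated 20° about Z — lengths, areas and connectivity unchanged). The result has 1 disconnected region.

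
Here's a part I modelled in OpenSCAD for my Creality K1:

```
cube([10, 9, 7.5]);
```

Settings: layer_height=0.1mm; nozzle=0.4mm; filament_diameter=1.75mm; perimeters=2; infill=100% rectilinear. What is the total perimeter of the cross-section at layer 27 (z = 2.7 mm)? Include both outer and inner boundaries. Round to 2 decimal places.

At z = 2.7 mm: the cube (footprint 10×9) is included at this height (perimeter 38.00 mm). Overall, the cross-section is a single solid region. Total boundary length (outer) = 38.00 mm.

38.00 mm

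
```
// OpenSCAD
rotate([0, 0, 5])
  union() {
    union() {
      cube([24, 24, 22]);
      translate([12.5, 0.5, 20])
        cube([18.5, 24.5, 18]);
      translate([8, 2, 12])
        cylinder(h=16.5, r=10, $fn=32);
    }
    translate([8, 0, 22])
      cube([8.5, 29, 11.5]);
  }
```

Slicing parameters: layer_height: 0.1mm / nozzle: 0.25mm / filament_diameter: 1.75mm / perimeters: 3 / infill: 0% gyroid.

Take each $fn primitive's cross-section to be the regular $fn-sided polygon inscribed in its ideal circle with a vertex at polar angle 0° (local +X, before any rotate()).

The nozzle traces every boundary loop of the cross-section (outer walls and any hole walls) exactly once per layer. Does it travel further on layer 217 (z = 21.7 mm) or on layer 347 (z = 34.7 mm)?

Layer 217 (z = 21.7): the 24×24 cube contributes its full rectangle (perimeter 96.00 mm); the cube at (12.5, 0.5) (footprint 18.5×24.5) is included at this height (perimeter 86.00 mm); the r=10 cylinder at (8, 2) gives a regular 32-gon of circumradius 10 (constant along its height) (perimeter = 2·32·10.000·sin(180°/32) = 62.73 mm); Combining (union): the regions partially overlap (shared area 454.15 mm²), so the edge portions inside another operand are dropped and the merged outline is re-measured after clipping — boundary = 122.00 mm; the cube at (8, 0) is absent (z outside [22, 33.5]); Merging all regions: only the result so far is present, so the union is just that shape — boundary = 122.00 mm; (whole slice rotated 5° about Z — lengths, areas and connectivity unchanged). So its perimeter = 122.00 mm. Layer 347 (z = 34.7): the cube is not intersected at this z (z outside [0, 22]); the cube at (12.5, 0.5) is present — its section is the full 18.5×24.5 rectangle (perimeter 86.00 mm); the cylinder at (8, 2) is absent (z outside [12, 28.5]); Merging all regions: only the 18.5×24.5 cube at (12.5, 0.5) is present, so the union is just that shape — boundary = 86.00 mm; the cube at (8, 0) is not intersected at this z (z outside [22, 33.5]); Combining (union): only the result so far is present, so the union is just that shape — boundary = 86.00 mm; (whole slice rotated 5° about Z — lengths, areas and connectivity unchanged). So its perimeter = 86.00 mm. Layer 217 is larger (122.00 vs 86.00 mm).

layer 217 (z = 21.7 mm)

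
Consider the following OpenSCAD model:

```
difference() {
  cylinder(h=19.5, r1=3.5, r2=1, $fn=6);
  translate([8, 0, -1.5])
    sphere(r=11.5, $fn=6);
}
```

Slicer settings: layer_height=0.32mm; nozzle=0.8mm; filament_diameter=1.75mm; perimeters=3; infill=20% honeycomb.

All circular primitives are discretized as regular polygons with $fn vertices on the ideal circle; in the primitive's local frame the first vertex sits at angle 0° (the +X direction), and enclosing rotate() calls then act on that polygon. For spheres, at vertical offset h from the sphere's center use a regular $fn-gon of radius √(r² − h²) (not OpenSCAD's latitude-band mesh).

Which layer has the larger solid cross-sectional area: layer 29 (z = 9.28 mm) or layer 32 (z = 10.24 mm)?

Layer 29 (z = 9.28): the cone contributes a regular 6-gon of circumradius 2.310 (interpolated between r1=3.5 and r2=1 at t=0.476) (area = (6/2)·2.310²·sin(360°/6) = 13.87 mm²); the r=11.5 sphere at (8, 0) slices to a regular 6-gon of circumradius 4.005 (√(r²−h²) with h=10.78 from center) (area = (6/2)·4.005²·sin(360°/6) = 41.68 mm²); Taking the first minus the rest: starting from the cone (13.87 mm²), the r=11.5 sphere at (8, 0) misses the remaining region (no effect) — area = 13.87 mm². So its area = 13.87 mm². Layer 32 (z = 10.24): the cone (r1=3.5→r2=1) has section circumradius 2.187 here — a regular 6-gon (area = (6/2)·2.187²·sin(360°/6) = 12.43 mm²); the sphere at (8, 0) does not reach this height (|z−center|=11.740 > r=11.5); Subtracting the remaining from the first: none of the subtracted shapes is present at this height, so the cone is unchanged — area = 12.43 mm². So its area = 12.43 mm². Layer 29 is larger (13.87 vs 12.43 mm²).

layer 29 (z = 9.28 mm)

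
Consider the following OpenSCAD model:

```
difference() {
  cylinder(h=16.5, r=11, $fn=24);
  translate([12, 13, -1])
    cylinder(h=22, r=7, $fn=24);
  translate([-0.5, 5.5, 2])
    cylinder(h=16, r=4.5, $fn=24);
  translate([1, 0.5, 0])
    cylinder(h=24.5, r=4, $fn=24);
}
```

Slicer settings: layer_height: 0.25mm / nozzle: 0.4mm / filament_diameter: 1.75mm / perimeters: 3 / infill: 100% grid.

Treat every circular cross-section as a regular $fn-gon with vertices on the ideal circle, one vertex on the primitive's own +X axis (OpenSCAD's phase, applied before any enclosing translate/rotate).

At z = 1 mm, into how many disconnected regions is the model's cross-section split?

At z = 1 mm: the r=11 cylinder contributes a regular 24-gon of circumradius 11; the r=7 cylinder at (12, 13) gives a regular 24-gon of circumradius 7 (constant along its height); the cylinder at (-0.5, 5.5) is not intersected at this z (z outside [2, 18]); the cylinder at (1, 0.5): section is a regular 24-gon, circumradius r=4; After the difference (first − rest): starting from the r=11 cylinder, the r=7 cylinder at (12, 13) partially overlaps it — only the 0.36 mm² overlap (of its 152.19 mm²) is removed, clipping the outline; the r=4 cylinder at (1, 0.5) lies wholly inside it (removes its full 49.69 mm² and its 25.06 mm outline becomes a hole wall) — 1 connected region with 1 hole. The result has 1 disconnected region.

1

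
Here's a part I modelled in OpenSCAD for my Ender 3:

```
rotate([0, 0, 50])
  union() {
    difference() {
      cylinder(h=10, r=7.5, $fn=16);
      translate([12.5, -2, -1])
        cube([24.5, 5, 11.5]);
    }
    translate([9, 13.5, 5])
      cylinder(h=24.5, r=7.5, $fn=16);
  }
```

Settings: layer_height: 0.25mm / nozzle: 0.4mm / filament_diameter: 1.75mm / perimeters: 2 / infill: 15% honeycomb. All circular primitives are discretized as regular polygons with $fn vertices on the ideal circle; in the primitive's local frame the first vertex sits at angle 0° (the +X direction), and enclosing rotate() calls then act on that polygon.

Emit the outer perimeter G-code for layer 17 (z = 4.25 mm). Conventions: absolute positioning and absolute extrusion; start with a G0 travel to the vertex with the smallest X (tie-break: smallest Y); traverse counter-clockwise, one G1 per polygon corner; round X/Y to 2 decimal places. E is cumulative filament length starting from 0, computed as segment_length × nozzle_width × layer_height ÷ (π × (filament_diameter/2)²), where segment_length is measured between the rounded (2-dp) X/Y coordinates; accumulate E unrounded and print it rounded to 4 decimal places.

G0 X-7.47 Y-0.65 Z4.25
G1 X-6.65 Y-3.46 E0.1217
G1 X-4.82 Y-5.75 E0.2436
G1 X-2.26 Y-7.15 E0.3649
G1 X0.65 Y-7.47 E0.4866
G1 X3.46 Y-6.65 E0.6083
G1 X5.75 Y-4.82 E0.7302
G1 X7.15 Y-2.26 E0.8515
G1 X7.47 Y0.65 E0.9732
G1 X6.65 Y3.46 E1.0949
G1 X4.82 Y5.75 E1.2168
G1 X2.26 Y7.15 E1.3381
G1 X-0.65 Y7.47 E1.4598
G1 X-3.46 Y6.65 E1.5815
G1 X-5.75 Y4.82 E1.7034
G1 X-7.15 Y2.26 E1.8247
G1 X-7.47 Y-0.65 E1.9464

At z = 4.25 mm: the r=7.5 cylinder contributes a regular 16-gon of circumradius 7.5; the cube at (12.5, -2) is present — its section is the full 24.5×5 rectangle; Subtracting the remaining from the first: starting from the r=7.5 cylinder, the 24.5×5 cube at (12.5, -2) misses the remaining region (no effect) — 1 connected region; the cylinder at (9, 13.5) is absent (z outside [5, 29.5]); Merging all regions: only that combined region is present, so the union is just that shape — 1 connected region; (rotated 50° about Z; rotation is an isometry so areas/perimeters/island counts are preserved). The outline is a single polygon with 16 vertices. Extrusion per mm of travel: 0.4 × 0.25 / (π × 0.875²) = 0.041575. Accumulating E over each segment gives final E = 1.9464.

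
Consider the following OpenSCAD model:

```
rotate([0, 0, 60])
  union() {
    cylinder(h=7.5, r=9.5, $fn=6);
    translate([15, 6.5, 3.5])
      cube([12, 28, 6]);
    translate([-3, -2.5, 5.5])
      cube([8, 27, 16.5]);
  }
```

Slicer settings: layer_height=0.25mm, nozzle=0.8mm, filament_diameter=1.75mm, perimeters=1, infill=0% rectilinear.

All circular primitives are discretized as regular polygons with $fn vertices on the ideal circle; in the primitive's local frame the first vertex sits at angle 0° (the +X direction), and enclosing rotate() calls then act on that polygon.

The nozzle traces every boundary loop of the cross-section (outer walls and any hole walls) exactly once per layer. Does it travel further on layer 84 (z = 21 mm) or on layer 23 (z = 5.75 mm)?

Layer 84 (z = 21): the cylinder is absent (z outside [0, 7.5]); the cube at (15, 6.5) does not reach this height (z outside [3.5, 9.5]); the cube at (-3, -2.5) (footprint 8×27) is included at this height (perimeter 70.00 mm); Merging all regions: only the 8×27 cube at (-3, -2.5) is present, so the union is just that shape — boundary = 70.00 mm; (whole slice rotated 60° about Z — lengths, areas and connectivity unchanged). So its perimeter = 70.00 mm. Layer 23 (z = 5.75): the cylinder: section is a regular 6-gon, circumradius r=9.5 (perimeter = 2·6·9.500·sin(180°/6) = 57.00 mm); the cube at (15, 6.5) (footprint 12×28) is included at this height (perimeter 80.00 mm); the 8×27 cube at (-3, -2.5) contributes its full rectangle (perimeter 70.00 mm); Taking the union: the regions partially overlap (shared area 85.76 mm²), so the edge portions inside another operand are dropped and the merged outline is re-measured after clipping — boundary = 169.73 mm; (rotated 60° about Z; rotation is an isometry so areas/perimeters/island counts are preserved). So its perimeter = 169.73 mm. Layer 23 is larger (169.73 vs 70.00 mm).

layer 23 (z = 5.75 mm)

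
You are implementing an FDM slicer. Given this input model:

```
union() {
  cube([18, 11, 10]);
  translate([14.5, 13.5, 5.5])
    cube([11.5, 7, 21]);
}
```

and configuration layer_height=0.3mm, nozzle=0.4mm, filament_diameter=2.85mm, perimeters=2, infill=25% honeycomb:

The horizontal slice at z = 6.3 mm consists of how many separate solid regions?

2

At z = 6.3 mm: the 18×11 cube contributes its full rectangle; the cube at (14.5, 13.5) (footprint 11.5×7) is included at this height; Taking the union: the 2 present regions are separate (no shared area or edge), so areas and boundary lengths simply add and each stays a separate island — 2 connected regions. The result has 2 disconnected regions.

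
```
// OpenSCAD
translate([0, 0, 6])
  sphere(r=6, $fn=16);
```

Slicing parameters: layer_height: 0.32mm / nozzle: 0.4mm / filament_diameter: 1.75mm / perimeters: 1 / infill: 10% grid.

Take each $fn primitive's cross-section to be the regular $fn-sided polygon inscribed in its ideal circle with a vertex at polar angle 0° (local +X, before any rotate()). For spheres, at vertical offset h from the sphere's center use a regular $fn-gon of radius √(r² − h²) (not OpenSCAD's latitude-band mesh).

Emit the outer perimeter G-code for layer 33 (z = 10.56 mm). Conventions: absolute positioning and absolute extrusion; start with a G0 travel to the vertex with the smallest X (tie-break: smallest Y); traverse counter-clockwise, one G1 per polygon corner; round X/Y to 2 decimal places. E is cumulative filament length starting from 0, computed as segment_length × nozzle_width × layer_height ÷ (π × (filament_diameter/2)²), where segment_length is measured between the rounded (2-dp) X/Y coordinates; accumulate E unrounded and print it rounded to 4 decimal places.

G0 X-3.90 Y0.00 Z10.56
G1 X-3.60 Y-1.49 E0.0809
G1 X-2.76 Y-2.76 E0.1619
G1 X-1.49 Y-3.60 E0.2429
G1 X0.00 Y-3.90 E0.3238
G1 X1.49 Y-3.60 E0.4047
G1 X2.76 Y-2.76 E0.4857
G1 X3.60 Y-1.49 E0.5668
G1 X3.90 Y0.00 E0.6477
G1 X3.60 Y1.49 E0.7285
G1 X2.76 Y2.76 E0.8096
G1 X1.49 Y3.60 E0.8906
G1 X0.00 Y3.90 E0.9715
G1 X-1.49 Y3.60 E1.0524
G1 X-2.76 Y2.76 E1.1334
G1 X-3.60 Y1.49 E1.2144
G1 X-3.90 Y0.00 E1.2953

At z = 10.56 mm: the r=6 sphere slices to a regular 16-gon of circumradius 3.900 (√(r²−h²) with h=4.56 from center). The outline is a single polygon with 16 vertices. Extrusion per mm of travel: 0.4 × 0.32 / (π × 0.875²) = 0.053216. Accumulating E over each segment gives final E = 1.2953.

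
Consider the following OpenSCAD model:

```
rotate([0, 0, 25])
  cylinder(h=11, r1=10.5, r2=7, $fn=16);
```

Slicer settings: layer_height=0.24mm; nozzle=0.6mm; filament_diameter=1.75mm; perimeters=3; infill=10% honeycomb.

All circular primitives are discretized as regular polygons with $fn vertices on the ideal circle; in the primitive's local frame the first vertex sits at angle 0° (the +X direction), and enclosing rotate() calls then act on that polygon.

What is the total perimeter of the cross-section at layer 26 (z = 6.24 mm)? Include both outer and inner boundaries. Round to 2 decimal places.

53.16 mm

At z = 6.24 mm: the cone (r1=10.5→r2=7) has section circumradius 8.515 here — a regular 16-gon (perimeter = 2·16·8.515·sin(180°/16) = 53.16 mm); (whole slice rotated 25° about Z — lengths, areas and connectivity unchanged). Overall, the cross-section is a single solid region. Total boundary length (outer) = 53.16 mm.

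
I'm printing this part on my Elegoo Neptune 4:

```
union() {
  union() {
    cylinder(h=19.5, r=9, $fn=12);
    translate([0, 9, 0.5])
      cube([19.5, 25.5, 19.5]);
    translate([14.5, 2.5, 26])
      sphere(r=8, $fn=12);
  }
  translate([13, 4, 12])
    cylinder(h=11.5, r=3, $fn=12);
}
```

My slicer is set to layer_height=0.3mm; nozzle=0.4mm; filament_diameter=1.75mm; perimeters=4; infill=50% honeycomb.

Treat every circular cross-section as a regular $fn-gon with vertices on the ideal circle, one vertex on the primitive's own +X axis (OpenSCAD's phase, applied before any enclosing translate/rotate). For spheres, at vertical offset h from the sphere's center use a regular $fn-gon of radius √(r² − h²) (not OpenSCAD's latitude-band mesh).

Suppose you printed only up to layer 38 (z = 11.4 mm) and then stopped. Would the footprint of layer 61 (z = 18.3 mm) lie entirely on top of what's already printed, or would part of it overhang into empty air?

Compare the two slices. At z = 11.4: the r=9 cylinder gives a regular 12-gon of circumradius 9 (constant along its height) (area = (12/2)·9.000²·sin(360°/12) = 243.00 mm²); the cube at (0, 9) is present — its section is the full 19.5×25.5 rectangle (area 497.25 mm²); the sphere at (14.5, 2.5) does not reach this height (|z−center|=14.600 > r=8); Combining (union): the 2 present regions are separate (no shared area or edge), so areas and boundary lengths simply add and each stays a separate island — area = 740.25 mm²; the cylinder at (13, 4) does not reach this height (z outside [12, 23.5]); Merging all regions: only the result so far is present, so the union is just that shape — area = 740.25 mm². At z = 18.3: the r=9 cylinder contributes a regular 12-gon of circumradius 9 (area = (12/2)·9.000²·sin(360°/12) = 243.00 mm²); the cube at (0, 9) is present — its section is the full 19.5×25.5 rectangle (area 497.25 mm²); the r=8 sphere at (14.5, 2.5) contributes a regular 12-gon of circumradius √(8²−7.7²) = 2.170 (area = (12/2)·2.170²·sin(360°/12) = 14.13 mm²); Merging all regions: the 3 present regions are separate (no shared area or edge), so areas and boundary lengths simply add and each stays a separate island — area = 754.38 mm²; the cylinder at (13, 4): section is a regular 12-gon, circumradius r=3 (area = (12/2)·3.000²·sin(360°/12) = 27.00 mm²); Merging all regions: the regions partially overlap — summed areas 781.38 mm² minus the doubly-counted overlap 9.31 mm² gives 772.07 mm² — area = 772.07 mm². Checking containment: at z = 18.3 the cross-section extends beyond the z = 11.4 cross-section by about 31.82 mm².

part overhangs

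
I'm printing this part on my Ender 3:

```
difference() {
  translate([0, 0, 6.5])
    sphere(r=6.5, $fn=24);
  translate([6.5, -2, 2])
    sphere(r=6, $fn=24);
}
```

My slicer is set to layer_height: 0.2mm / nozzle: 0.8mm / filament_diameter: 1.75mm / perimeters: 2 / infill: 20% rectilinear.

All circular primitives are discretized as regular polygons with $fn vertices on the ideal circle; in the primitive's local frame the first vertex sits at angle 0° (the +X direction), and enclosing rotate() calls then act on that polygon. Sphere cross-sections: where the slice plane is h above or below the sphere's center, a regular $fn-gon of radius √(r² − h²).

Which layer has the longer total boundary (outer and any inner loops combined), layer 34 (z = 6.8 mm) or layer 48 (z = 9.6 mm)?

Layer 34 (z = 6.8): the sphere: section is a regular 24-gon, circumradius = √(r²−h²) = √(6.5²−0.3²) = 6.493 (perimeter = 2·24·6.493·sin(180°/24) = 40.68 mm); the r=6 sphere at (6.5, -2) slices to a regular 24-gon of circumradius 3.600 (√(r²−h²) with h=4.8 from center) (perimeter = 2·24·3.600·sin(180°/24) = 22.55 mm); After the difference (first − rest): starting from the r=6.5 sphere, the r=6 sphere at (6.5, -2) partially overlaps it — only the 15.40 mm² overlap (of its 40.25 mm²) is removed, clipping the outline — boundary = 42.33 mm. So its perimeter = 42.33 mm. Layer 48 (z = 9.6): the sphere: section is a regular 24-gon, circumradius = √(r²−h²) = √(6.5²−3.1²) = 5.713 (perimeter = 2·24·5.713·sin(180°/24) = 35.79 mm); the sphere at (6.5, -2) is absent (|z−center|=7.600 > r=6); Taking the first minus the rest: none of the subtracted shapes is present at this height, so the r=6.5 sphere is unchanged — boundary = 35.79 mm. So its perimeter = 35.79 mm. Layer 34 is larger (42.33 vs 35.79 mm).

layer 34 (z = 6.8 mm)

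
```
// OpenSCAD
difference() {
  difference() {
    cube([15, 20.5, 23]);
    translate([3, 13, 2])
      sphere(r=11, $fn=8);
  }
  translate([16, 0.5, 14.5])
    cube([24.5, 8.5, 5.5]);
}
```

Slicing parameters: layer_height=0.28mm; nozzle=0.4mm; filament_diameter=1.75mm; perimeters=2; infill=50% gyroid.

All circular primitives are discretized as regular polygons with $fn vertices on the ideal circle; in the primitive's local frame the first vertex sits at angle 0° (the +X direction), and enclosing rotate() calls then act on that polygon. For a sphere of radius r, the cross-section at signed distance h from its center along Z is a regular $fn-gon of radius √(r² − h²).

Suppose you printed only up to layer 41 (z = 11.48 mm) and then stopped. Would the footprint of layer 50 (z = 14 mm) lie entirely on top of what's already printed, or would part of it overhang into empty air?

part overhangs

Compare the two slices. At z = 11.48: the cube (footprint 15×20.5) is included at this height (area 307.50 mm²); the r=11 sphere at (3, 13) slices to a regular 8-gon of circumradius 5.579 (√(r²−h²) with h=9.48 from center) (area = (8/2)·5.579²·sin(360°/8) = 88.05 mm²); After the difference (first − rest): starting from the 15×20.5 cube (307.50 mm²), the r=11 sphere at (3, 13) partially overlaps it — only the 73.77 mm² overlap (of its 88.05 mm²) is removed, clipping the outline — area = 233.73 mm²; the cube at (16, 0.5) is absent (z outside [14.5, 20]); Taking the first minus the rest: none of the subtracted shapes is present at this height, so that combined region is unchanged — area = 233.73 mm². At z = 14: the cube is present — its section is the full 15×20.5 rectangle (area 307.50 mm²); the sphere at (3, 13) is not intersected at this z (|z−center|=12.000 > r=11); After the difference (first − rest): none of the subtracted shapes is present at this height, so the 15×20.5 cube is unchanged — area = 307.50 mm²; the cube at (16, 0.5) is absent (z outside [14.5, 20]); Subtracting the remaining from the first: none of the subtracted shapes is present at this height, so the result so far is unchanged — area = 307.50 mm². Checking containment: at z = 14 the cross-section extends beyond the z = 11.48 cross-section by about 73.77 mm².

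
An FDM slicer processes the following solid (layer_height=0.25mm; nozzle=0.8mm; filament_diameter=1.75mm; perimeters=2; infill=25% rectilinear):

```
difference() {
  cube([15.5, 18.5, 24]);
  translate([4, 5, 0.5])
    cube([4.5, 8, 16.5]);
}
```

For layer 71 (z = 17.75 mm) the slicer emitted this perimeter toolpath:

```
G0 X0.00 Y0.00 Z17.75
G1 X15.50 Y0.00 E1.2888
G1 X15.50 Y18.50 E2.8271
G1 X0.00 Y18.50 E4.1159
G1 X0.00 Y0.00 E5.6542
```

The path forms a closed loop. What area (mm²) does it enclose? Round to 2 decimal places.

Apply the shoelace formula to the sequence of (X, Y) vertices; enclosed area = 286.75 mm².

286.75 mm²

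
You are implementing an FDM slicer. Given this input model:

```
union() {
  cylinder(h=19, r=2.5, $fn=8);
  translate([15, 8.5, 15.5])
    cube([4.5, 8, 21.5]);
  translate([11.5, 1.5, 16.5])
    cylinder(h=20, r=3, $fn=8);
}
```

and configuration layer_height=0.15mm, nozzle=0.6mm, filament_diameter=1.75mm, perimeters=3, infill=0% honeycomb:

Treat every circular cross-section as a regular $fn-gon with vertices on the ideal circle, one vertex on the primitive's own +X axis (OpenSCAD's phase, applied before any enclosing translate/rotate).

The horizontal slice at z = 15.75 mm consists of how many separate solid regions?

2

At z = 15.75 mm: the r=2.5 cylinder contributes a regular 8-gon of circumradius 2.5; the cube at (15, 8.5) (footprint 4.5×8) is included at this height; the cylinder at (11.5, 1.5) does not reach this height (z outside [16.5, 36.5]); Combining (union): the 2 present regions are separate (no shared area or edge), so areas and boundary lengths simply add and each stays a separate island — 2 connected regions. The result has 2 disconnected regions.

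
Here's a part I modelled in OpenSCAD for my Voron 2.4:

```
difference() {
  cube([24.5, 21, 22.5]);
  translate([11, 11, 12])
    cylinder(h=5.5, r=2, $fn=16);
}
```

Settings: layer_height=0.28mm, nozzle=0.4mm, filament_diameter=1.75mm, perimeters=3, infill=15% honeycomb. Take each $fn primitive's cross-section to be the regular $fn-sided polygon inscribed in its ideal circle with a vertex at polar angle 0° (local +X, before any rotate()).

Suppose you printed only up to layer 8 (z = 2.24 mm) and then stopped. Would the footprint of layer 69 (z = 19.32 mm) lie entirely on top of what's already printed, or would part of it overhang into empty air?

entirely on top

Compare the two slices. At z = 2.24: the 24.5×21 cube contributes its full rectangle (area 514.50 mm²); the cylinder at (11, 11) is not intersected at this z (z outside [12, 17.5]); After the difference (first − rest): none of the subtracted shapes is present at this height, so the 24.5×21 cube is unchanged — area = 514.50 mm². At z = 19.32: the cube (footprint 24.5×21) is included at this height (area 514.50 mm²); the cylinder at (11, 11) is not intersected at this z (z outside [12, 17.5]); Taking the first minus the rest: none of the subtracted shapes is present at this height, so the 24.5×21 cube is unchanged — area = 514.50 mm². Checking containment: the cross-section at z = 19.32 is a subset of the cross-section at z = 2.24.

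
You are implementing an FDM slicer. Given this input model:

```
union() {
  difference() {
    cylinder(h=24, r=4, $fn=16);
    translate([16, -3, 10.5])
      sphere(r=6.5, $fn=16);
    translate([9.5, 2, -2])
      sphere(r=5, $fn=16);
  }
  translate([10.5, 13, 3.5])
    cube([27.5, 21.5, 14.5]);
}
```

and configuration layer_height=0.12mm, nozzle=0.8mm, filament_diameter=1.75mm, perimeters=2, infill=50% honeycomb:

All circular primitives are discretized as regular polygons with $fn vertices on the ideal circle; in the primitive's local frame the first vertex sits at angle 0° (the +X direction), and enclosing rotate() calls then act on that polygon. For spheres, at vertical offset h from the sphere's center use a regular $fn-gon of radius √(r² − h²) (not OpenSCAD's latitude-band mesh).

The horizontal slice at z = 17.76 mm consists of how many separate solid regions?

At z = 17.76 mm: the cylinder: section is a regular 16-gon, circumradius r=4; the sphere at (16, -3) is absent (|z−center|=7.260 > r=6.5); the sphere at (9.5, 2) does not reach this height (|z−center|=19.760 > r=5); Subtracting the remaining from the first: none of the subtracted shapes is present at this height, so the r=4 cylinder is unchanged — 1 connected region; the cube at (10.5, 13) (footprint 27.5×21.5) is included at this height; Taking the union: the 2 present regions are separate (no shared area or edge), so areas and boundary lengths simply add and each stays a separate island — 2 connected regions. The result has 2 disconnected regions.

2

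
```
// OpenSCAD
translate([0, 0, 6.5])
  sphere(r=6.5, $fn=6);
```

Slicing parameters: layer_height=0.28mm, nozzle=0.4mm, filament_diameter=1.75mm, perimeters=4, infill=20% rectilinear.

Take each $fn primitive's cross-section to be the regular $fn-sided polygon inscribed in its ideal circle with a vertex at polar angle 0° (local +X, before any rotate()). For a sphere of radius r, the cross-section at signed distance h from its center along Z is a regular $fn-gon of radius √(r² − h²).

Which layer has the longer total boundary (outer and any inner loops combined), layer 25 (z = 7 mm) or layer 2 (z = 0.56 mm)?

layer 25 (z = 7 mm)

Layer 25 (z = 7): the sphere: section is a regular 6-gon, circumradius = √(r²−h²) = √(6.5²−0.5²) = 6.481 (perimeter = 2·6·6.481·sin(180°/6) = 38.88 mm). So its perimeter = 38.88 mm. Layer 2 (z = 0.56): the r=6.5 sphere contributes a regular 6-gon of circumradius √(6.5²−5.94²) = 2.639 (perimeter = 2·6·2.639·sin(180°/6) = 15.84 mm). So its perimeter = 15.84 mm. Layer 25 is larger (38.88 vs 15.84 mm).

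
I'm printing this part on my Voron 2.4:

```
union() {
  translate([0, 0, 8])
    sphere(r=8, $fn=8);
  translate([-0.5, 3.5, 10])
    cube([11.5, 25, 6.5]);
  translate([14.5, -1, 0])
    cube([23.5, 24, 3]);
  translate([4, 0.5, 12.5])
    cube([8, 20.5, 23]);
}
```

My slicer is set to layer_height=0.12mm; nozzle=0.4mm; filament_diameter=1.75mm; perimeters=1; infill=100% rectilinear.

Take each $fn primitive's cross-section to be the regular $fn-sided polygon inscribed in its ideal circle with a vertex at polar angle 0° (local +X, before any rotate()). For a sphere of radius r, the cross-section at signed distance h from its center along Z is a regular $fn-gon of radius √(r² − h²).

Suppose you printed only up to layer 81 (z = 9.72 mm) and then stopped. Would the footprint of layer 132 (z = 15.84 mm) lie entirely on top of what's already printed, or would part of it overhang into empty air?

Compare the two slices. At z = 9.72: the sphere: section is a regular 8-gon, circumradius = √(r²−h²) = √(8²−1.72²) = 7.813 (area = (8/2)·7.813²·sin(360°/8) = 172.65 mm²); the cube at (-0.5, 3.5) is absent (z outside [10, 16.5]); the cube at (14.5, -1) is absent (z outside [0, 3]); the cube at (4, 0.5) is not intersected at this z (z outside [12.5, 35.5]); Merging all regions: only the r=8 sphere is present, so the union is just that shape — area = 172.65 mm². At z = 15.84: the sphere: section is a regular 8-gon, circumradius = √(r²−h²) = √(8²−7.84²) = 1.592 (area = (8/2)·1.592²·sin(360°/8) = 7.17 mm²); the cube at (-0.5, 3.5) is present — its section is the full 11.5×25 rectangle (area 287.50 mm²); the cube at (14.5, -1) is not intersected at this z (z outside [0, 3]); the cube at (4, 0.5) (footprint 8×20.5) is included at this height (area 164.00 mm²); Combining (union): the regions partially overlap — summed areas 458.67 mm² minus the doubly-counted overlap 122.50 mm² gives 336.17 mm² — area = 336.17 mm². Checking containment: at z = 15.84 the cross-section extends beyond the z = 9.72 cross-section by about 299.59 mm².

part overhangs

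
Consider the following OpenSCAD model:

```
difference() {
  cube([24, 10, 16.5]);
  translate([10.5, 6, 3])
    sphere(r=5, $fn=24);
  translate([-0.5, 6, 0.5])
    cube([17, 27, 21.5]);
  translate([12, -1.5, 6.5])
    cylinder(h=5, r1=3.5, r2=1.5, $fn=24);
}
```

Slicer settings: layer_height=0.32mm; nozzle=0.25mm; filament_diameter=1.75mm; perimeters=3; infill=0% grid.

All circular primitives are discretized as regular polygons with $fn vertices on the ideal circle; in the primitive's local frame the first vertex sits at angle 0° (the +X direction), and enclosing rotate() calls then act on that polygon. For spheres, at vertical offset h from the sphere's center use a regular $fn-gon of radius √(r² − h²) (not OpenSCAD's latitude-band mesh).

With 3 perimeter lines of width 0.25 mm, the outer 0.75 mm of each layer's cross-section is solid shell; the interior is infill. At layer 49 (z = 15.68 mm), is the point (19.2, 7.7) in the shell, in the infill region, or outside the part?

At z = 15.68 mm: the cube (footprint 24×10) is included at this height; the sphere at (10.5, 6) is not intersected at this z (|z−center|=12.680 > r=5); the 17×27 cube at (-0.5, 6) contributes its full rectangle; the cone at (12, -1.5) is absent (z outside [6.5, 11.5]); Subtracting the remaining from the first: starting from the 24×10 cube, the 17×27 cube at (-0.5, 6) partially overlaps it — only the 66.00 mm² overlap (of its 459.00 mm²) is removed, clipping the outline — 1 connected region. Overall, the cross-section is a single solid region. The nearest boundary edge runs (16.50, 10.00)→(24.00, 10.00); distance from the point to it = 2.30 mm. The point is inside the cross-section and 2.30 mm from the nearest boundary — more than the 0.75 mm shell width (3 × 0.25), so it's in the infill interior.

infill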